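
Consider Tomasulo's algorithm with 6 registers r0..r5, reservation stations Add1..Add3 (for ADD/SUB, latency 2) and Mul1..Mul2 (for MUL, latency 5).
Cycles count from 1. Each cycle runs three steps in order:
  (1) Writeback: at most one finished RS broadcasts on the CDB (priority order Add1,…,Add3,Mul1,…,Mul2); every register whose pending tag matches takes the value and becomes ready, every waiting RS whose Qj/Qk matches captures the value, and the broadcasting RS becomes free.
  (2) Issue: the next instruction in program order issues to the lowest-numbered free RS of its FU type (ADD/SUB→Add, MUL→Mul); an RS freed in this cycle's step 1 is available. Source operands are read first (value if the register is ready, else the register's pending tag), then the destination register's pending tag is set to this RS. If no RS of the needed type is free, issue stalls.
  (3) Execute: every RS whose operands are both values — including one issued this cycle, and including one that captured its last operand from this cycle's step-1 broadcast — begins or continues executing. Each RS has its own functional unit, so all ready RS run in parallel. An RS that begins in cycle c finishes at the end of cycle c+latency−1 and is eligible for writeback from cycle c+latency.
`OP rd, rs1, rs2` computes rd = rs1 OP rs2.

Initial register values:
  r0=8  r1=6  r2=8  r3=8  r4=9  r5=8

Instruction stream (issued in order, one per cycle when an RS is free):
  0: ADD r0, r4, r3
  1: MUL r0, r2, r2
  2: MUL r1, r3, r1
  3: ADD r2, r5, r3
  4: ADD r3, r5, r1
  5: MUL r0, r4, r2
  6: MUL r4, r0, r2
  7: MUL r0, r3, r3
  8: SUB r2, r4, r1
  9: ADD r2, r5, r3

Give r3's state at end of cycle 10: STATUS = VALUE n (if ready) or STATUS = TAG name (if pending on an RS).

STATUS = VALUE 56

  c1: issue ADD r0<-Add1  regs: r0:Add1,r1:6,r2:8,r3:8,r4:9,r5:8
  c2: issue MUL r0<-Mul1  regs: r0:Mul1,r1:6,r2:8,r3:8,r4:9,r5:8
  c3: CDB Add1=17; issue MUL r1<-Mul2  regs: r0:Mul1,r1:Mul2,r2:8,r3:8,r4:9,r5:8
  c4: issue ADD r2<-Add1  regs: r0:Mul1,r1:Mul2,r2:Add1,r3:8,r4:9,r5:8
  c5: issue ADD r3<-Add2  regs: r0:Mul1,r1:Mul2,r2:Add1,r3:Add2,r4:9,r5:8
  c6: CDB Add1=16; stall  regs: r0:Mul1,r1:Mul2,r2:16,r3:Add2,r4:9,r5:8
  c7: CDB Mul1=64; issue MUL r0<-Mul1  regs: r0:Mul1,r1:Mul2,r2:16,r3:Add2,r4:9,r5:8
  c8: CDB Mul2=48; issue MUL r4<-Mul2  regs: r0:Mul1,r1:48,r2:16,r3:Add2,r4:Mul2,r5:8
  c9: stall  regs: r0:Mul1,r1:48,r2:16,r3:Add2,r4:Mul2,r5:8
  c10: CDB Add2=56; stall  regs: r0:Mul1,r1:48,r2:16,r3:56,r4:Mul2,r5:8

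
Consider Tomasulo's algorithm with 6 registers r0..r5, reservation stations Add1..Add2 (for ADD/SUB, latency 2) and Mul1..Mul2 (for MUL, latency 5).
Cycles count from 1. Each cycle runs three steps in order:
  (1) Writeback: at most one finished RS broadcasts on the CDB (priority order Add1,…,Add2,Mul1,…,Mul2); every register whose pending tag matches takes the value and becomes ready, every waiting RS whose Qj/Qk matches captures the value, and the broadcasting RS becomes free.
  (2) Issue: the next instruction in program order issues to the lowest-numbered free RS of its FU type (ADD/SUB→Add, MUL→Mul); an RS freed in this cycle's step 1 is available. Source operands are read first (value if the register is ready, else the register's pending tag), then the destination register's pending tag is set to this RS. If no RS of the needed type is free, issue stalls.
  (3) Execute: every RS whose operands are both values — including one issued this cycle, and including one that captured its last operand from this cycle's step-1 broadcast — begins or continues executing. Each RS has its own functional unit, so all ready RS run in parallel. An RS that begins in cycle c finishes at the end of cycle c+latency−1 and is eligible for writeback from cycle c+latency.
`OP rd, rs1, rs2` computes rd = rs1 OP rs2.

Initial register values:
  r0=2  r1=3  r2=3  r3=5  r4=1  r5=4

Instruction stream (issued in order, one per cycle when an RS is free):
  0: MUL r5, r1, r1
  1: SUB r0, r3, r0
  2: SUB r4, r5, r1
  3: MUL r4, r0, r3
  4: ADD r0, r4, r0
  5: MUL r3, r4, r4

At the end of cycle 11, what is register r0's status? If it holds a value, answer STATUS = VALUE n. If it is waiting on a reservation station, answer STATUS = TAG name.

c1: issue MUL r5<-Mul1 | r0:2,r1:3,r2:3,r3:5,r4:1,r5:Mul1
c2: issue SUB r0<-Add1 | r0:Add1,r1:3,r2:3,r3:5,r4:1,r5:Mul1
c3: issue SUB r4<-Add2 | r0:Add1,r1:3,r2:3,r3:5,r4:Add2,r5:Mul1
c4: CDB Add1=3; issue MUL r4<-Mul2 | r0:3,r1:3,r2:3,r3:5,r4:Mul2,r5:Mul1
c5: issue ADD r0<-Add1 | r0:Add1,r1:3,r2:3,r3:5,r4:Mul2,r5:Mul1
c6: CDB Mul1=9; issue MUL r3<-Mul1 | r0:Add1,r1:3,r2:3,r3:Mul1,r4:Mul2,r5:9
c7: - | r0:Add1,r1:3,r2:3,r3:Mul1,r4:Mul2,r5:9
c8: CDB Add2=6 | r0:Add1,r1:3,r2:3,r3:Mul1,r4:Mul2,r5:9
c9: CDB Mul2=15 | r0:Add1,r1:3,r2:3,r3:Mul1,r4:15,r5:9
c10: - | r0:Add1,r1:3,r2:3,r3:Mul1,r4:15,r5:9
c11: CDB Add1=18 | r0:18,r1:3,r2:3,r3:Mul1,r4:15,r5:9

STATUS = VALUE 18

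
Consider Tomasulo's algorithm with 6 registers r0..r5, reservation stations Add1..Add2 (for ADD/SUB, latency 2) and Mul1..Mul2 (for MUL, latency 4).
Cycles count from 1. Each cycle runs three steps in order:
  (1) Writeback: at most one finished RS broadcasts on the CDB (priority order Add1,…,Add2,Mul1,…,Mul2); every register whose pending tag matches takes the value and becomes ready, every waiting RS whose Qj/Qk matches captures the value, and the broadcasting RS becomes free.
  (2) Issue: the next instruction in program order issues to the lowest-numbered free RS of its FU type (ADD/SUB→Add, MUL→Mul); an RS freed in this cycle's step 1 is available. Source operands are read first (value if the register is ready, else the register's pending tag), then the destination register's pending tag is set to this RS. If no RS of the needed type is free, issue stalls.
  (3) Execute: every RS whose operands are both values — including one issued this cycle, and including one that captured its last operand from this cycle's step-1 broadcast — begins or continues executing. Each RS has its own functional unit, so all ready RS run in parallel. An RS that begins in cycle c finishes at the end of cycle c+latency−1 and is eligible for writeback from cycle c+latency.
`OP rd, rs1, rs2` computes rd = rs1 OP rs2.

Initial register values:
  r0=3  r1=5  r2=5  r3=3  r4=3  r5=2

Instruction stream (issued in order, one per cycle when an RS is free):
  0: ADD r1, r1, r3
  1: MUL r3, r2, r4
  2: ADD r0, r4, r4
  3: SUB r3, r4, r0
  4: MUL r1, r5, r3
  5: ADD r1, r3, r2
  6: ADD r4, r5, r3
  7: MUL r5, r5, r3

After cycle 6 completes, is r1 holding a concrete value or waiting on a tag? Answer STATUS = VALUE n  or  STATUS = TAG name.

cycle 1: issue ADD r1<-Add1 // r0:3,r1:Add1,r2:5,r3:3,r4:3,r5:2
cycle 2: issue MUL r3<-Mul1 // r0:3,r1:Add1,r2:5,r3:Mul1,r4:3,r5:2
cycle 3: CDB Add1=8; issue ADD r0<-Add1 // r0:Add1,r1:8,r2:5,r3:Mul1,r4:3,r5:2
cycle 4: issue SUB r3<-Add2 // r0:Add1,r1:8,r2:5,r3:Add2,r4:3,r5:2
cycle 5: CDB Add1=6; issue MUL r1<-Mul2 // r0:6,r1:Mul2,r2:5,r3:Add2,r4:3,r5:2
cycle 6: CDB Mul1=15; issue ADD r1<-Add1 // r0:6,r1:Add1,r2:5,r3:Add2,r4:3,r5:2

STATUS = TAG Add1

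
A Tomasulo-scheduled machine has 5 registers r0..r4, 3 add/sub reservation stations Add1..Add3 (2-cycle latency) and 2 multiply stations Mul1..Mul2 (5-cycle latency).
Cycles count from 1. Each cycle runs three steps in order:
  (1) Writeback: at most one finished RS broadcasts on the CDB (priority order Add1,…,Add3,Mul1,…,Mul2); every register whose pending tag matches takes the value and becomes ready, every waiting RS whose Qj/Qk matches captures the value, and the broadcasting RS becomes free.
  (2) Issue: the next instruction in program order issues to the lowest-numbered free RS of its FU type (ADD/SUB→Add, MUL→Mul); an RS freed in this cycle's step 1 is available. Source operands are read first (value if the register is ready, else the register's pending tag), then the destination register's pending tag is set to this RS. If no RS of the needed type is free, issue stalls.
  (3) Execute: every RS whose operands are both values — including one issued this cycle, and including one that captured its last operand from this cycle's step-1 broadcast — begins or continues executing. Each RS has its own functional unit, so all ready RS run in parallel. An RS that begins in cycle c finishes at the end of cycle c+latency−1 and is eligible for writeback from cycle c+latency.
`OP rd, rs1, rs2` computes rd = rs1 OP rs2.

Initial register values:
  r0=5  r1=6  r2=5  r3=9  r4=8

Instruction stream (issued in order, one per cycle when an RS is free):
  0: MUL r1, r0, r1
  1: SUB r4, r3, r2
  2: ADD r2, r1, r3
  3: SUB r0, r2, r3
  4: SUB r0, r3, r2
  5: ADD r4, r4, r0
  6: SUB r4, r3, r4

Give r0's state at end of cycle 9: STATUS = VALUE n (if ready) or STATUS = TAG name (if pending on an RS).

  c1: issue MUL r1<-Mul1  regs: r0:5,r1:Mul1,r2:5,r3:9,r4:8
  c2: issue SUB r4<-Add1  regs: r0:5,r1:Mul1,r2:5,r3:9,r4:Add1
  c3: issue ADD r2<-Add2  regs: r0:5,r1:Mul1,r2:Add2,r3:9,r4:Add1
  c4: CDB Add1=4; issue SUB r0<-Add1  regs: r0:Add1,r1:Mul1,r2:Add2,r3:9,r4:4
  c5: issue SUB r0<-Add3  regs: r0:Add3,r1:Mul1,r2:Add2,r3:9,r4:4
  c6: CDB Mul1=30; stall  regs: r0:Add3,r1:30,r2:Add2,r3:9,r4:4
  c7: stall  regs: r0:Add3,r1:30,r2:Add2,r3:9,r4:4
  c8: CDB Add2=39; issue ADD r4<-Add2  regs: r0:Add3,r1:30,r2:39,r3:9,r4:Add2
  c9: stall  regs: r0:Add3,r1:30,r2:39,r3:9,r4:Add2

STATUS = TAG Add3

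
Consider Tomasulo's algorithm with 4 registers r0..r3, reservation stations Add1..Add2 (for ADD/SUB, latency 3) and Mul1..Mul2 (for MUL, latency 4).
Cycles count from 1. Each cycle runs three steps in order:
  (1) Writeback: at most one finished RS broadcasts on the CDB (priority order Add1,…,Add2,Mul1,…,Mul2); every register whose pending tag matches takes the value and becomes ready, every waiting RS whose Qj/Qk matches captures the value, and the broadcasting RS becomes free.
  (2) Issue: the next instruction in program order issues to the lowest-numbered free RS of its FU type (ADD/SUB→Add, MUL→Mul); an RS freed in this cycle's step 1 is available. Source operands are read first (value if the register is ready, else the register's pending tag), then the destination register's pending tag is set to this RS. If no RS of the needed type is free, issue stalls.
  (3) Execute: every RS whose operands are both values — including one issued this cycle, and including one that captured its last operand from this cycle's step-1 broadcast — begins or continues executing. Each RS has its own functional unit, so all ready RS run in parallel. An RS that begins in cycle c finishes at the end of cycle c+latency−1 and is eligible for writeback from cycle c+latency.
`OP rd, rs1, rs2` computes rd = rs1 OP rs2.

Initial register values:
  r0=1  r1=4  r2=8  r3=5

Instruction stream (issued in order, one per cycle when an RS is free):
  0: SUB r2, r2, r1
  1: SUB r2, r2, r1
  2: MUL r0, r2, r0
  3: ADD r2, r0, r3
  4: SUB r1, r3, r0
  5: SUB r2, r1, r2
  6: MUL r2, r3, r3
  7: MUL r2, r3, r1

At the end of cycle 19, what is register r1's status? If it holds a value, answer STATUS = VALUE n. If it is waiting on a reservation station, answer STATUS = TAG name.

c1: issue SUB r2<-Add1 | r0:1,r1:4,r2:Add1,r3:5
c2: issue SUB r2<-Add2 | r0:1,r1:4,r2:Add2,r3:5
c3: issue MUL r0<-Mul1 | r0:Mul1,r1:4,r2:Add2,r3:5
c4: CDB Add1=4; issue ADD r2<-Add1 | r0:Mul1,r1:4,r2:Add1,r3:5
c5: stall | r0:Mul1,r1:4,r2:Add1,r3:5
c6: stall | r0:Mul1,r1:4,r2:Add1,r3:5
c7: CDB Add2=0; issue SUB r1<-Add2 | r0:Mul1,r1:Add2,r2:Add1,r3:5
c8: stall | r0:Mul1,r1:Add2,r2:Add1,r3:5
c9: stall | r0:Mul1,r1:Add2,r2:Add1,r3:5
c10: stall | r0:Mul1,r1:Add2,r2:Add1,r3:5
c11: CDB Mul1=0; stall | r0:0,r1:Add2,r2:Add1,r3:5
c12: stall | r0:0,r1:Add2,r2:Add1,r3:5
c13: stall | r0:0,r1:Add2,r2:Add1,r3:5
c14: CDB Add1=5; issue SUB r2<-Add1 | r0:0,r1:Add2,r2:Add1,r3:5
c15: CDB Add2=5; issue MUL r2<-Mul1 | r0:0,r1:5,r2:Mul1,r3:5
c16: issue MUL r2<-Mul2 | r0:0,r1:5,r2:Mul2,r3:5
c17: - | r0:0,r1:5,r2:Mul2,r3:5
c18: CDB Add1=0 | r0:0,r1:5,r2:Mul2,r3:5
c19: CDB Mul1=25 | r0:0,r1:5,r2:Mul2,r3:5

STATUS = VALUE 5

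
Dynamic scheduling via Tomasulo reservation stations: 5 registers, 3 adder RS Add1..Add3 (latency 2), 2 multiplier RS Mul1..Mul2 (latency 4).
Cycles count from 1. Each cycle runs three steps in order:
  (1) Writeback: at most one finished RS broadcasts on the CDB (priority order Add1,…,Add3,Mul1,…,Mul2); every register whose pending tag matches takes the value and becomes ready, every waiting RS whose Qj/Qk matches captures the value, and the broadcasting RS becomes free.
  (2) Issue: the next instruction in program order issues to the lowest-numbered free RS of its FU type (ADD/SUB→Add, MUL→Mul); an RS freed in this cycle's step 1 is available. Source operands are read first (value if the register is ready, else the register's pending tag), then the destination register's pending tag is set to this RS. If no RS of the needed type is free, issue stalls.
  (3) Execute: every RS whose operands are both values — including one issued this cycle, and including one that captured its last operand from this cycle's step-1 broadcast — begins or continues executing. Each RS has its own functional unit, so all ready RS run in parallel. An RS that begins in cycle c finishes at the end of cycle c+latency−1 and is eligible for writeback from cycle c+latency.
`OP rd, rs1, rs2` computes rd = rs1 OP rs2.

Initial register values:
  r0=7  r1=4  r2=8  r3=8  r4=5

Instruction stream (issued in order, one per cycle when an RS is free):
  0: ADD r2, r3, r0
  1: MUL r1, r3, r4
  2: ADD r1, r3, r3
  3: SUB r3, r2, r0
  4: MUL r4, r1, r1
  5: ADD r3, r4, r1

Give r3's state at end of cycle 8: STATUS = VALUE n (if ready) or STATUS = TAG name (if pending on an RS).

STATUS = TAG Add1

  c1: issue ADD r2<-Add1  regs: r0:7,r1:4,r2:Add1,r3:8,r4:5
  c2: issue MUL r1<-Mul1  regs: r0:7,r1:Mul1,r2:Add1,r3:8,r4:5
  c3: CDB Add1=15; issue ADD r1<-Add1  regs: r0:7,r1:Add1,r2:15,r3:8,r4:5
  c4: issue SUB r3<-Add2  regs: r0:7,r1:Add1,r2:15,r3:Add2,r4:5
  c5: CDB Add1=16; issue MUL r4<-Mul2  regs: r0:7,r1:16,r2:15,r3:Add2,r4:Mul2
  c6: CDB Add2=8; issue ADD r3<-Add1  regs: r0:7,r1:16,r2:15,r3:Add1,r4:Mul2
  c7: CDB Mul1=40  regs: r0:7,r1:16,r2:15,r3:Add1,r4:Mul2
  c8: -  regs: r0:7,r1:16,r2:15,r3:Add1,r4:Mul2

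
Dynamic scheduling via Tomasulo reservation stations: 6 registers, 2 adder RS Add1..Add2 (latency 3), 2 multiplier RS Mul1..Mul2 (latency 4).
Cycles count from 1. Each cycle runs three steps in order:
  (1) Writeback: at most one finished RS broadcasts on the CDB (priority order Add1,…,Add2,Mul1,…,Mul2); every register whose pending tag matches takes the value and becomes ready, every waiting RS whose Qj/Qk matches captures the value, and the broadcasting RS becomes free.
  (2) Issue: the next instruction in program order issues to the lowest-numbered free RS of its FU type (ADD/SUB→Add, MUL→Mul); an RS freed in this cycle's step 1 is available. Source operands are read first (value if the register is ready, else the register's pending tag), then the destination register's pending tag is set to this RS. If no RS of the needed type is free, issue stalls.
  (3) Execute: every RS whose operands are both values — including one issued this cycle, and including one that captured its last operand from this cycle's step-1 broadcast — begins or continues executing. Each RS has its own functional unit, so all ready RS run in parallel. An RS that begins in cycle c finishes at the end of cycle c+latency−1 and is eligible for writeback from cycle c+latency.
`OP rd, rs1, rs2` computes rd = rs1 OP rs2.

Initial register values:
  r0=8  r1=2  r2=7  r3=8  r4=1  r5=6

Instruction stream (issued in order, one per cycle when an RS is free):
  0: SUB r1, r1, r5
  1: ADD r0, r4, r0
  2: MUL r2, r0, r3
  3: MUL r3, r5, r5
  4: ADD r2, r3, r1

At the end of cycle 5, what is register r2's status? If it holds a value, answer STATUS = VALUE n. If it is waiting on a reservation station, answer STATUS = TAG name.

c1: issue SUB r1<-Add1 | r0:8,r1:Add1,r2:7,r3:8,r4:1,r5:6
c2: issue ADD r0<-Add2 | r0:Add2,r1:Add1,r2:7,r3:8,r4:1,r5:6
c3: issue MUL r2<-Mul1 | r0:Add2,r1:Add1,r2:Mul1,r3:8,r4:1,r5:6
c4: CDB Add1=-4; issue MUL r3<-Mul2 | r0:Add2,r1:-4,r2:Mul1,r3:Mul2,r4:1,r5:6
c5: CDB Add2=9; issue ADD r2<-Add1 | r0:9,r1:-4,r2:Add1,r3:Mul2,r4:1,r5:6

STATUS = TAG Add1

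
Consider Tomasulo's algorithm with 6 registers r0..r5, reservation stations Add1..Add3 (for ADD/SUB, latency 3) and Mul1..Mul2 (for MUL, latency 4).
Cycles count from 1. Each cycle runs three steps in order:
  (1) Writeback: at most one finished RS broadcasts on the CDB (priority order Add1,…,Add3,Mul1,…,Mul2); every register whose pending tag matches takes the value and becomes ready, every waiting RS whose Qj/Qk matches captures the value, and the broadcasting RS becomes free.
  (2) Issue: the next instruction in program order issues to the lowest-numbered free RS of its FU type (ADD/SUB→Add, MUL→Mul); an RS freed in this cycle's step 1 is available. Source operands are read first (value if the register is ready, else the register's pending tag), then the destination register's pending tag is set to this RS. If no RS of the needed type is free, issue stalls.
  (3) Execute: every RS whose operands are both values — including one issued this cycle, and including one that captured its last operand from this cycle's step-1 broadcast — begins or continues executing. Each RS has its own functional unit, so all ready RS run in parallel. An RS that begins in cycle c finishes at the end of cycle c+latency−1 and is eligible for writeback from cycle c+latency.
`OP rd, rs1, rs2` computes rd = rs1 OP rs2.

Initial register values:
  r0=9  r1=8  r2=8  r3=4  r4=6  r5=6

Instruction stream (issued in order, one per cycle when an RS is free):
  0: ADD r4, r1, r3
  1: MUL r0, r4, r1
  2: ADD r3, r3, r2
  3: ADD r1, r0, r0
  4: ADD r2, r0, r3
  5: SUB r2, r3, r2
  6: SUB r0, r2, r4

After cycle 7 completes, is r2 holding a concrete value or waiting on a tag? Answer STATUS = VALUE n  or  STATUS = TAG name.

  c1: issue ADD r4<-Add1  regs: r0:9,r1:8,r2:8,r3:4,r4:Add1,r5:6
  c2: issue MUL r0<-Mul1  regs: r0:Mul1,r1:8,r2:8,r3:4,r4:Add1,r5:6
  c3: issue ADD r3<-Add2  regs: r0:Mul1,r1:8,r2:8,r3:Add2,r4:Add1,r5:6
  c4: CDB Add1=12; issue ADD r1<-Add1  regs: r0:Mul1,r1:Add1,r2:8,r3:Add2,r4:12,r5:6
  c5: issue ADD r2<-Add3  regs: r0:Mul1,r1:Add1,r2:Add3,r3:Add2,r4:12,r5:6
  c6: CDB Add2=12; issue SUB r2<-Add2  regs: r0:Mul1,r1:Add1,r2:Add2,r3:12,r4:12,r5:6
  c7: stall  regs: r0:Mul1,r1:Add1,r2:Add2,r3:12,r4:12,r5:6

STATUS = TAG Add2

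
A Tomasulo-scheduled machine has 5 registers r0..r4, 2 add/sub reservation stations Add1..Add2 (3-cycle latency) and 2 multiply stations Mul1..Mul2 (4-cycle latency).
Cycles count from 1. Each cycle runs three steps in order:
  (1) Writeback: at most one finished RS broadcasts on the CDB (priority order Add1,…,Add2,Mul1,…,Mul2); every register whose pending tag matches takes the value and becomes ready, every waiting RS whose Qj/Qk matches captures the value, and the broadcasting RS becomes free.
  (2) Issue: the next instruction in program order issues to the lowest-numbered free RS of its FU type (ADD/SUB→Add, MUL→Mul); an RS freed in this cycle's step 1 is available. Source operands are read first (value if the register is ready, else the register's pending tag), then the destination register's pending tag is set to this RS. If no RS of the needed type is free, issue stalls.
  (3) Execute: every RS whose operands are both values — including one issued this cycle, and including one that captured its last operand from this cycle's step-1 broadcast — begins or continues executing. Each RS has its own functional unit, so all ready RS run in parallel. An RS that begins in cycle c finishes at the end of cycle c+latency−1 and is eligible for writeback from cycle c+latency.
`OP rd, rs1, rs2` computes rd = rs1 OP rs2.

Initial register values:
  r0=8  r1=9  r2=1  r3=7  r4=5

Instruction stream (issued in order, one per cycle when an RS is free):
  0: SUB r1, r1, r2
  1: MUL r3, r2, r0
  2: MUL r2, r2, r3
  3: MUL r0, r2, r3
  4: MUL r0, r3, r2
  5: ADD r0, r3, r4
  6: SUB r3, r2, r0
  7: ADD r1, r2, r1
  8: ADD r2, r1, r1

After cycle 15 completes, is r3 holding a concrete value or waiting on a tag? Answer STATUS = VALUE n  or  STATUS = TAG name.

c1: issue SUB r1<-Add1 | r0:8,r1:Add1,r2:1,r3:7,r4:5
c2: issue MUL r3<-Mul1 | r0:8,r1:Add1,r2:1,r3:Mul1,r4:5
c3: issue MUL r2<-Mul2 | r0:8,r1:Add1,r2:Mul2,r3:Mul1,r4:5
c4: CDB Add1=8; stall | r0:8,r1:8,r2:Mul2,r3:Mul1,r4:5
c5: stall | r0:8,r1:8,r2:Mul2,r3:Mul1,r4:5
c6: CDB Mul1=8; issue MUL r0<-Mul1 | r0:Mul1,r1:8,r2:Mul2,r3:8,r4:5
c7: stall | r0:Mul1,r1:8,r2:Mul2,r3:8,r4:5
c8: stall | r0:Mul1,r1:8,r2:Mul2,r3:8,r4:5
c9: stall | r0:Mul1,r1:8,r2:Mul2,r3:8,r4:5
c10: CDB Mul2=8; issue MUL r0<-Mul2 | r0:Mul2,r1:8,r2:8,r3:8,r4:5
c11: issue ADD r0<-Add1 | r0:Add1,r1:8,r2:8,r3:8,r4:5
c12: issue SUB r3<-Add2 | r0:Add1,r1:8,r2:8,r3:Add2,r4:5
c13: stall | r0:Add1,r1:8,r2:8,r3:Add2,r4:5
c14: CDB Add1=13; issue ADD r1<-Add1 | r0:13,r1:Add1,r2:8,r3:Add2,r4:5
c15: CDB Mul1=64; stall | r0:13,r1:Add1,r2:8,r3:Add2,r4:5

STATUS = TAG Add2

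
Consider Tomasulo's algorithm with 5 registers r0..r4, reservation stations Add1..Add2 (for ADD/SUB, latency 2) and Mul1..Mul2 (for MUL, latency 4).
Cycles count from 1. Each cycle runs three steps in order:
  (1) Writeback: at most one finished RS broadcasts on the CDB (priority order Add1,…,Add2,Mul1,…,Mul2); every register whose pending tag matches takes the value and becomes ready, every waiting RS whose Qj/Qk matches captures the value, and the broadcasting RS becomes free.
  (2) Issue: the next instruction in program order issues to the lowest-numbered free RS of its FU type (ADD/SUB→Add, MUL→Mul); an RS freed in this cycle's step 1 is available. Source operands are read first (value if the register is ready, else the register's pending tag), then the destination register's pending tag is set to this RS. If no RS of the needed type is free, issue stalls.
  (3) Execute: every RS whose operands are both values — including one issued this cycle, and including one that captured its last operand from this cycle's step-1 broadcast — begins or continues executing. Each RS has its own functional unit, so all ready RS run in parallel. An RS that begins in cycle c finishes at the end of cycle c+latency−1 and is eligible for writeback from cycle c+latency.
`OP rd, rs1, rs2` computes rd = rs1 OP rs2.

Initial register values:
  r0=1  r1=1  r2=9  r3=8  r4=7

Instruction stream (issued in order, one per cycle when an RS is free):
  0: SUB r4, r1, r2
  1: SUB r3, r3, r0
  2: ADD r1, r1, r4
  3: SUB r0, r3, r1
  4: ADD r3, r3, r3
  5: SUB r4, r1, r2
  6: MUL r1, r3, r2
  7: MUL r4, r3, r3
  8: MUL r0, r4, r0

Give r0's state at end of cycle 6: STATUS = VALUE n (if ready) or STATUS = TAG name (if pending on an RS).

STATUS = TAG Add2

cycle 1: issue SUB r4<-Add1 // r0:1,r1:1,r2:9,r3:8,r4:Add1
cycle 2: issue SUB r3<-Add2 // r0:1,r1:1,r2:9,r3:Add2,r4:Add1
cycle 3: CDB Add1=-8; issue ADD r1<-Add1 // r0:1,r1:Add1,r2:9,r3:Add2,r4:-8
cycle 4: CDB Add2=7; issue SUB r0<-Add2 // r0:Add2,r1:Add1,r2:9,r3:7,r4:-8
cycle 5: CDB Add1=-7; issue ADD r3<-Add1 // r0:Add2,r1:-7,r2:9,r3:Add1,r4:-8
cycle 6: stall // r0:Add2,r1:-7,r2:9,r3:Add1,r4:-8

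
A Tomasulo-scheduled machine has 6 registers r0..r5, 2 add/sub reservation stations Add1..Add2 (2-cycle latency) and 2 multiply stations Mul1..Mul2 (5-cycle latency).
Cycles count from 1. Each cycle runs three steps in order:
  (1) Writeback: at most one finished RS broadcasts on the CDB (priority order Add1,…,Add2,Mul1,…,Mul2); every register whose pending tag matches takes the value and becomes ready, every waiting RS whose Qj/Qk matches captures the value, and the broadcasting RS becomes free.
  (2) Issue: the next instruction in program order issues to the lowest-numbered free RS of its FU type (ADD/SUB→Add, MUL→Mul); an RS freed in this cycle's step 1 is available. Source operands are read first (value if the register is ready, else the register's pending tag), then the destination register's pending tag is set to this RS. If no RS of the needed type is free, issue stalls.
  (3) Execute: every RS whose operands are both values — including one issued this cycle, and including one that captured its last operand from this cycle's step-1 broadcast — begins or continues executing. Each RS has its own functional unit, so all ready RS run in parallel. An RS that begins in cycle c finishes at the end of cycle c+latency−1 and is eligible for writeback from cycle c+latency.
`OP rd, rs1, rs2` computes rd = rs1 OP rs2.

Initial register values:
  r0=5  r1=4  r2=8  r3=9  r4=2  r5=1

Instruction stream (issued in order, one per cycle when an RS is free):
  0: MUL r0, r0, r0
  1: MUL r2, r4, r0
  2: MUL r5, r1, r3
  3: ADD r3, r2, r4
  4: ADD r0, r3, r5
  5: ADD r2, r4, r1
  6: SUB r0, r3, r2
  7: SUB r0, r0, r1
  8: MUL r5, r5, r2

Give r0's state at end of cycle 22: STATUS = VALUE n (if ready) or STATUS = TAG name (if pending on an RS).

  c1: issue MUL r0<-Mul1  regs: r0:Mul1,r1:4,r2:8,r3:9,r4:2,r5:1
  c2: issue MUL r2<-Mul2  regs: r0:Mul1,r1:4,r2:Mul2,r3:9,r4:2,r5:1
  c3: stall  regs: r0:Mul1,r1:4,r2:Mul2,r3:9,r4:2,r5:1
  c4: stall  regs: r0:Mul1,r1:4,r2:Mul2,r3:9,r4:2,r5:1
  c5: stall  regs: r0:Mul1,r1:4,r2:Mul2,r3:9,r4:2,r5:1
  c6: CDB Mul1=25; issue MUL r5<-Mul1  regs: r0:25,r1:4,r2:Mul2,r3:9,r4:2,r5:Mul1
  c7: issue ADD r3<-Add1  regs: r0:25,r1:4,r2:Mul2,r3:Add1,r4:2,r5:Mul1
  c8: issue ADD r0<-Add2  regs: r0:Add2,r1:4,r2:Mul2,r3:Add1,r4:2,r5:Mul1
  c9: stall  regs: r0:Add2,r1:4,r2:Mul2,r3:Add1,r4:2,r5:Mul1
  c10: stall  regs: r0:Add2,r1:4,r2:Mul2,r3:Add1,r4:2,r5:Mul1
  c11: CDB Mul1=36; stall  regs: r0:Add2,r1:4,r2:Mul2,r3:Add1,r4:2,r5:36
  c12: CDB Mul2=50; stall  regs: r0:Add2,r1:4,r2:50,r3:Add1,r4:2,r5:36
  c13: stall  regs: r0:Add2,r1:4,r2:50,r3:Add1,r4:2,r5:36
  c14: CDB Add1=52; issue ADD r2<-Add1  regs: r0:Add2,r1:4,r2:Add1,r3:52,r4:2,r5:36
  c15: stall  regs: r0:Add2,r1:4,r2:Add1,r3:52,r4:2,r5:36
  c16: CDB Add1=6; issue SUB r0<-Add1  regs: r0:Add1,r1:4,r2:6,r3:52,r4:2,r5:36
  c17: CDB Add2=88; issue SUB r0<-Add2  regs: r0:Add2,r1:4,r2:6,r3:52,r4:2,r5:36
  c18: CDB Add1=46; issue MUL r5<-Mul1  regs: r0:Add2,r1:4,r2:6,r3:52,r4:2,r5:Mul1
  c19: -  regs: r0:Add2,r1:4,r2:6,r3:52,r4:2,r5:Mul1
  c20: CDB Add2=42  regs: r0:42,r1:4,r2:6,r3:52,r4:2,r5:Mul1
  c21: -  regs: r0:42,r1:4,r2:6,r3:52,r4:2,r5:Mul1
  c22: -  regs: r0:42,r1:4,r2:6,r3:52,r4:2,r5:Mul1

STATUS = VALUE 42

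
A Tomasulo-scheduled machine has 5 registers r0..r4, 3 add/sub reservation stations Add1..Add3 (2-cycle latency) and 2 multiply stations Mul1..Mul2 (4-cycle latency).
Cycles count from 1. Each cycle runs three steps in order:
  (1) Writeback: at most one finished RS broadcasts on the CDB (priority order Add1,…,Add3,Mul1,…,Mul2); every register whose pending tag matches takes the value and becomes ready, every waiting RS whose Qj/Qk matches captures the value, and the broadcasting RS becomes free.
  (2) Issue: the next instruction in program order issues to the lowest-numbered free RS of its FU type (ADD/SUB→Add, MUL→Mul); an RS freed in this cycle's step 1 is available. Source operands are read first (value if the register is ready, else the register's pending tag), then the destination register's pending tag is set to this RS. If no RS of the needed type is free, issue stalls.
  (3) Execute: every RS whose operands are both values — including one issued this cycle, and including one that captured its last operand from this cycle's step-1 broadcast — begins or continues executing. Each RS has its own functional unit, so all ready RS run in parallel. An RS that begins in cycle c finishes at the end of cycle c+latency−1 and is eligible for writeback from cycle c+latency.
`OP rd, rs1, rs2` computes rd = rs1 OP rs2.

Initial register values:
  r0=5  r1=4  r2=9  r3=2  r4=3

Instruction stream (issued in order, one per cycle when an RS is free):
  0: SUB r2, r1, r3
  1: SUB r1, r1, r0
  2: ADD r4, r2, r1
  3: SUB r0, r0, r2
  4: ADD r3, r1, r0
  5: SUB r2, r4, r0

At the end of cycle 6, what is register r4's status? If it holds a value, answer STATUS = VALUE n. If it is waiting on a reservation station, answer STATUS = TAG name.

STATUS = VALUE 1

  c1: issue SUB r2<-Add1  regs: r0:5,r1:4,r2:Add1,r3:2,r4:3
  c2: issue SUB r1<-Add2  regs: r0:5,r1:Add2,r2:Add1,r3:2,r4:3
  c3: CDB Add1=2; issue ADD r4<-Add1  regs: r0:5,r1:Add2,r2:2,r3:2,r4:Add1
  c4: CDB Add2=-1; issue SUB r0<-Add2  regs: r0:Add2,r1:-1,r2:2,r3:2,r4:Add1
  c5: issue ADD r3<-Add3  regs: r0:Add2,r1:-1,r2:2,r3:Add3,r4:Add1
  c6: CDB Add1=1; issue SUB r2<-Add1  regs: r0:Add2,r1:-1,r2:Add1,r3:Add3,r4:1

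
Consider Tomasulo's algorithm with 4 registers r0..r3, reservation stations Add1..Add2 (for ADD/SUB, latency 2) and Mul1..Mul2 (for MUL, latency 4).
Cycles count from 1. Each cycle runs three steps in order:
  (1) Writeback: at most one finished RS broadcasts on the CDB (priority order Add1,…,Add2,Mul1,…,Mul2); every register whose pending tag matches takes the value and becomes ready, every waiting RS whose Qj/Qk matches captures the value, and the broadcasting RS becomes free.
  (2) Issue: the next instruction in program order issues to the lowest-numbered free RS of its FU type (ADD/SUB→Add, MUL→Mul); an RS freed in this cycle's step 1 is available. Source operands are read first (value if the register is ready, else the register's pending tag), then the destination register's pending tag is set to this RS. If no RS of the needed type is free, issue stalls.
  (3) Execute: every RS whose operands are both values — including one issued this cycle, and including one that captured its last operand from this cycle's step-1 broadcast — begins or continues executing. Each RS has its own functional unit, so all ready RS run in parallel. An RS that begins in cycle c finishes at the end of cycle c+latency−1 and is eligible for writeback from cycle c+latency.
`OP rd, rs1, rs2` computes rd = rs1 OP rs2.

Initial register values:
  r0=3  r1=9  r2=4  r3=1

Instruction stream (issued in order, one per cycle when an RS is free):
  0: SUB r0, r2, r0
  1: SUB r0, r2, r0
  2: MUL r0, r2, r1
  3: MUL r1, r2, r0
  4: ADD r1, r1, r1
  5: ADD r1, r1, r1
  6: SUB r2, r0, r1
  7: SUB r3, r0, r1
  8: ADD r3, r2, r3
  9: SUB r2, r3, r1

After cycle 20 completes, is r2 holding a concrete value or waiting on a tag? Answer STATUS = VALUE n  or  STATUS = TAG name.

STATUS = TAG Add2

c1: issue SUB r0<-Add1 | r0:Add1,r1:9,r2:4,r3:1
c2: issue SUB r0<-Add2 | r0:Add2,r1:9,r2:4,r3:1
c3: CDB Add1=1; issue MUL r0<-Mul1 | r0:Mul1,r1:9,r2:4,r3:1
c4: issue MUL r1<-Mul2 | r0:Mul1,r1:Mul2,r2:4,r3:1
c5: CDB Add2=3; issue ADD r1<-Add1 | r0:Mul1,r1:Add1,r2:4,r3:1
c6: issue ADD r1<-Add2 | r0:Mul1,r1:Add2,r2:4,r3:1
c7: CDB Mul1=36; stall | r0:36,r1:Add2,r2:4,r3:1
c8: stall | r0:36,r1:Add2,r2:4,r3:1
c9: stall | r0:36,r1:Add2,r2:4,r3:1
c10: stall | r0:36,r1:Add2,r2:4,r3:1
c11: CDB Mul2=144; stall | r0:36,r1:Add2,r2:4,r3:1
c12: stall | r0:36,r1:Add2,r2:4,r3:1
c13: CDB Add1=288; issue SUB r2<-Add1 | r0:36,r1:Add2,r2:Add1,r3:1
c14: stall | r0:36,r1:Add2,r2:Add1,r3:1
c15: CDB Add2=576; issue SUB r3<-Add2 | r0:36,r1:576,r2:Add1,r3:Add2
c16: stall | r0:36,r1:576,r2:Add1,r3:Add2
c17: CDB Add1=-540; issue ADD r3<-Add1 | r0:36,r1:576,r2:-540,r3:Add1
c18: CDB Add2=-540; issue SUB r2<-Add2 | r0:36,r1:576,r2:Add2,r3:Add1
c19: - | r0:36,r1:576,r2:Add2,r3:Add1
c20: CDB Add1=-1080 | r0:36,r1:576,r2:Add2,r3:-1080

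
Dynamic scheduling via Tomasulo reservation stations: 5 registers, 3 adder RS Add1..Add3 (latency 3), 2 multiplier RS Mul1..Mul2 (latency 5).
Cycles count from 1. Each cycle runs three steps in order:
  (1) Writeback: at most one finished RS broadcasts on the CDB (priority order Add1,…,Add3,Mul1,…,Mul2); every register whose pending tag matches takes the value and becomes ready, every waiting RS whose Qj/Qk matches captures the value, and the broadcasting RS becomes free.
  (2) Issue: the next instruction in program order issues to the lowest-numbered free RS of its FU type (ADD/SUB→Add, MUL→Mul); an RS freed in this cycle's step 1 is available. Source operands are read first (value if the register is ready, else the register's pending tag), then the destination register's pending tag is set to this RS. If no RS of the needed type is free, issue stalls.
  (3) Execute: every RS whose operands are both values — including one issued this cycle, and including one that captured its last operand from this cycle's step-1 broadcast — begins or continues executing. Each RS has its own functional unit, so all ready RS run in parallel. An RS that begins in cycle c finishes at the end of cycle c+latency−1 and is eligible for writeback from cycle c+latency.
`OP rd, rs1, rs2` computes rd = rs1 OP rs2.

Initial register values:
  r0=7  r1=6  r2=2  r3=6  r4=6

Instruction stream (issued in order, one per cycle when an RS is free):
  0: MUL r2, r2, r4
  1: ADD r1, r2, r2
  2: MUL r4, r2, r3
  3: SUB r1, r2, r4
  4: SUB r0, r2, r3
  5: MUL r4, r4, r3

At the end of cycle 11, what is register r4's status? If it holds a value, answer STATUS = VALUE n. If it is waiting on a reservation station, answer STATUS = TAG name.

c1: issue MUL r2<-Mul1 | r0:7,r1:6,r2:Mul1,r3:6,r4:6
c2: issue ADD r1<-Add1 | r0:7,r1:Add1,r2:Mul1,r3:6,r4:6
c3: issue MUL r4<-Mul2 | r0:7,r1:Add1,r2:Mul1,r3:6,r4:Mul2
c4: issue SUB r1<-Add2 | r0:7,r1:Add2,r2:Mul1,r3:6,r4:Mul2
c5: issue SUB r0<-Add3 | r0:Add3,r1:Add2,r2:Mul1,r3:6,r4:Mul2
c6: CDB Mul1=12; issue MUL r4<-Mul1 | r0:Add3,r1:Add2,r2:12,r3:6,r4:Mul1
c7: - | r0:Add3,r1:Add2,r2:12,r3:6,r4:Mul1
c8: - | r0:Add3,r1:Add2,r2:12,r3:6,r4:Mul1
c9: CDB Add1=24 | r0:Add3,r1:Add2,r2:12,r3:6,r4:Mul1
c10: CDB Add3=6 | r0:6,r1:Add2,r2:12,r3:6,r4:Mul1
c11: CDB Mul2=72 | r0:6,r1:Add2,r2:12,r3:6,r4:Mul1

STATUS = TAG Mul1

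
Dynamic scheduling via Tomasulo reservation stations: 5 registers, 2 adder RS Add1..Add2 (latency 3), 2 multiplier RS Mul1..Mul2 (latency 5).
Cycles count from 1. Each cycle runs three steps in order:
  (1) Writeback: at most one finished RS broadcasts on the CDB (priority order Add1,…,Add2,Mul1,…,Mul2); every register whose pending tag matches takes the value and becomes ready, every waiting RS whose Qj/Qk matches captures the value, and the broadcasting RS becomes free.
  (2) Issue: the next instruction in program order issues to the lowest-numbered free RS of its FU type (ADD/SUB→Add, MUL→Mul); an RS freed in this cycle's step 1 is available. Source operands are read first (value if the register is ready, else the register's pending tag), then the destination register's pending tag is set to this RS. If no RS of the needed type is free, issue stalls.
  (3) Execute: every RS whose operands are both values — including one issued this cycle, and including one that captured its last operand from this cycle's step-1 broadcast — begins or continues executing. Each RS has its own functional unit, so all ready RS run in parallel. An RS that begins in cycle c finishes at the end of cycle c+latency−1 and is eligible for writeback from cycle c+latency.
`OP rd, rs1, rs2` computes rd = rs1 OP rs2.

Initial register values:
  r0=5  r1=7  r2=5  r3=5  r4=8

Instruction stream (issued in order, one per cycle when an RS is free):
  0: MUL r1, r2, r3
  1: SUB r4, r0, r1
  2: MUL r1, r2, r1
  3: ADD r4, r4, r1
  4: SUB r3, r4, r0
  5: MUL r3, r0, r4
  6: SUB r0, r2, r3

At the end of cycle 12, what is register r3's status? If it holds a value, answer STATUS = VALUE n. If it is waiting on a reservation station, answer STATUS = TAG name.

STATUS = TAG Mul1

  c1: issue MUL r1<-Mul1  regs: r0:5,r1:Mul1,r2:5,r3:5,r4:8
  c2: issue SUB r4<-Add1  regs: r0:5,r1:Mul1,r2:5,r3:5,r4:Add1
  c3: issue MUL r1<-Mul2  regs: r0:5,r1:Mul2,r2:5,r3:5,r4:Add1
  c4: issue ADD r4<-Add2  regs: r0:5,r1:Mul2,r2:5,r3:5,r4:Add2
  c5: stall  regs: r0:5,r1:Mul2,r2:5,r3:5,r4:Add2
  c6: CDB Mul1=25; stall  regs: r0:5,r1:Mul2,r2:5,r3:5,r4:Add2
  c7: stall  regs: r0:5,r1:Mul2,r2:5,r3:5,r4:Add2
  c8: stall  regs: r0:5,r1:Mul2,r2:5,r3:5,r4:Add2
  c9: CDB Add1=-20; issue SUB r3<-Add1  regs: r0:5,r1:Mul2,r2:5,r3:Add1,r4:Add2
  c10: issue MUL r3<-Mul1  regs: r0:5,r1:Mul2,r2:5,r3:Mul1,r4:Add2
  c11: CDB Mul2=125; stall  regs: r0:5,r1:125,r2:5,r3:Mul1,r4:Add2
  c12: stall  regs: r0:5,r1:125,r2:5,r3:Mul1,r4:Add2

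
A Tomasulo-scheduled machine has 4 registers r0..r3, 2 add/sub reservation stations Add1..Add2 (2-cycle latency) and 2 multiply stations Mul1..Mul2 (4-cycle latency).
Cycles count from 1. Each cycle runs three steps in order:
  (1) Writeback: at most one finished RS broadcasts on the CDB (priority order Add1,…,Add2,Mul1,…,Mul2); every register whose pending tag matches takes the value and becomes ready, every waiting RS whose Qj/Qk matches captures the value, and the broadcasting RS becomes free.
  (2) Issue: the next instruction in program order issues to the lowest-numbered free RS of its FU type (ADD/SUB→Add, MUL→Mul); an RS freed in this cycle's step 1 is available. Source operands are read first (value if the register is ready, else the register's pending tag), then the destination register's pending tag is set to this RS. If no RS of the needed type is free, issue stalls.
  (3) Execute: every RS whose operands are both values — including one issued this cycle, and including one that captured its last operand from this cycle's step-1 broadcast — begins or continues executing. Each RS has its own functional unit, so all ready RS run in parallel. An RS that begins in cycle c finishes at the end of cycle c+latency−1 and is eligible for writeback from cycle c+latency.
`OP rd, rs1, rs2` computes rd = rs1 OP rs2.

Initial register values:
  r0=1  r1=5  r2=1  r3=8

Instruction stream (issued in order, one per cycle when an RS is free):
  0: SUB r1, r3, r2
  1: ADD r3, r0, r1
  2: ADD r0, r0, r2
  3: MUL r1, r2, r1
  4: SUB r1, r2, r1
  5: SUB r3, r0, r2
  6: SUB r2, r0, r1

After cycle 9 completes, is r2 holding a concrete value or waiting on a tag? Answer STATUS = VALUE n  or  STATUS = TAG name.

  c1: issue SUB r1<-Add1  regs: r0:1,r1:Add1,r2:1,r3:8
  c2: issue ADD r3<-Add2  regs: r0:1,r1:Add1,r2:1,r3:Add2
  c3: CDB Add1=7; issue ADD r0<-Add1  regs: r0:Add1,r1:7,r2:1,r3:Add2
  c4: issue MUL r1<-Mul1  regs: r0:Add1,r1:Mul1,r2:1,r3:Add2
  c5: CDB Add1=2; issue SUB r1<-Add1  regs: r0:2,r1:Add1,r2:1,r3:Add2
  c6: CDB Add2=8; issue SUB r3<-Add2  regs: r0:2,r1:Add1,r2:1,r3:Add2
  c7: stall  regs: r0:2,r1:Add1,r2:1,r3:Add2
  c8: CDB Add2=1; issue SUB r2<-Add2  regs: r0:2,r1:Add1,r2:Add2,r3:1
  c9: CDB Mul1=7  regs: r0:2,r1:Add1,r2:Add2,r3:1

STATUS = TAG Add2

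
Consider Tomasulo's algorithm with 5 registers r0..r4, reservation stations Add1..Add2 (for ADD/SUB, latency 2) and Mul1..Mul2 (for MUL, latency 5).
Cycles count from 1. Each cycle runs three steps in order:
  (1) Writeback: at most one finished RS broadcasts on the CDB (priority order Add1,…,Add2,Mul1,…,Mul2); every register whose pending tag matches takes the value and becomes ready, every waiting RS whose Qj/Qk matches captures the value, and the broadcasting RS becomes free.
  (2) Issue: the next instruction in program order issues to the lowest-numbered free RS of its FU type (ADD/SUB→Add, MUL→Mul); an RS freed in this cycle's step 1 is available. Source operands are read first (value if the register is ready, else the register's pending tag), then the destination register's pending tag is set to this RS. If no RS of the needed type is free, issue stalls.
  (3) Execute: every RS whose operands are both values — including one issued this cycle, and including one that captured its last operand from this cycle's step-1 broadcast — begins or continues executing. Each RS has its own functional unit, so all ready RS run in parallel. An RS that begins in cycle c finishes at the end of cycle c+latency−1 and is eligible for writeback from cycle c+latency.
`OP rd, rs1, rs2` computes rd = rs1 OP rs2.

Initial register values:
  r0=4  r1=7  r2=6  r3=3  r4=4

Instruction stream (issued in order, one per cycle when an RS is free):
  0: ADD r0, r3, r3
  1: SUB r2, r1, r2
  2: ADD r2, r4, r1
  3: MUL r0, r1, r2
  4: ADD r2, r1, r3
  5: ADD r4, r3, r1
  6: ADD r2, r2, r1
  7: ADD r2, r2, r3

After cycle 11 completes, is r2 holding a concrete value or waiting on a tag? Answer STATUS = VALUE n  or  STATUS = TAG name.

cycle 1: issue ADD r0<-Add1 // r0:Add1,r1:7,r2:6,r3:3,r4:4
cycle 2: issue SUB r2<-Add2 // r0:Add1,r1:7,r2:Add2,r3:3,r4:4
cycle 3: CDB Add1=6; issue ADD r2<-Add1 // r0:6,r1:7,r2:Add1,r3:3,r4:4
cycle 4: CDB Add2=1; issue MUL r0<-Mul1 // r0:Mul1,r1:7,r2:Add1,r3:3,r4:4
cycle 5: CDB Add1=11; issue ADD r2<-Add1 // r0:Mul1,r1:7,r2:Add1,r3:3,r4:4
cycle 6: issue ADD r4<-Add2 // r0:Mul1,r1:7,r2:Add1,r3:3,r4:Add2
cycle 7: CDB Add1=10; issue ADD r2<-Add1 // r0:Mul1,r1:7,r2:Add1,r3:3,r4:Add2
cycle 8: CDB Add2=10; issue ADD r2<-Add2 // r0:Mul1,r1:7,r2:Add2,r3:3,r4:10
cycle 9: CDB Add1=17 // r0:Mul1,r1:7,r2:Add2,r3:3,r4:10
cycle 10: CDB Mul1=77 // r0:77,r1:7,r2:Add2,r3:3,r4:10
cycle 11: CDB Add2=20 // r0:77,r1:7,r2:20,r3:3,r4:10

STATUS = VALUE 20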